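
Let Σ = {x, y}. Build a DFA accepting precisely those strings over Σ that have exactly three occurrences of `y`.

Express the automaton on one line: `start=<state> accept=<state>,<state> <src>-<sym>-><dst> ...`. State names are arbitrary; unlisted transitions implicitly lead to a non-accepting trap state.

start=S0 accept=S3 S0-x->S0 S0-y->S1 S1-x->S1 S1-y->S2 S2-x->S2 S2-y->S3 S3-x->S3 S3-y->S4 S4-x->S4 S4-y->S4

Count `y`s, saturating at 4: states S0 through S3 mean 0 through 3 `y`s seen; S4 means more than 3. Each `y` increments (capped at S4); other symbols loop. Accept from {S3}.
5 states suffice.
        x   y  
>  S0   S0  S1 
   S1   S1  S2 
   S2   S2  S3 
 * S3   S3  S4 
   S4   S4  S4 
(> = start, * = accepting)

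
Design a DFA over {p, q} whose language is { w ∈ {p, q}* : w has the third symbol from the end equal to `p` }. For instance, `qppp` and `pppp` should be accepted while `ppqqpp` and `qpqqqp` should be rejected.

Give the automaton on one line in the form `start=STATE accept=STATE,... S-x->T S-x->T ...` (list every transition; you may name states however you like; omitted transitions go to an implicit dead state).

start=s0 accept=s7,s8,s9,s10 s0-p->s1 s0-q->s2 s1-p->s3 s1-q->s4 s2-p->s5 s2-q->s6 s3-p->s7 s3-q->s8 s4-p->s9 s4-q->s10 s5-p->s11 s5-q->s12 s6-p->s13 s6-q->s14 s7-p->s7 s7-q->s8 s8-p->s9 s8-q->s10 s9-p->s11 s9-q->s12 s10-p->s13 s10-q->s14 s11-p->s7 s11-q->s8 s12-p->s9 s12-q->s10 s13-p->s11 s13-q->s12 s14-p->s13 s14-q->s14

Because acceptance depends on a position counted from the end, the machine has to buffer the most recent 3 symbols. Make each state the string of the last up-to-3 symbols read; on input `x` shift the window left and append `x`. Accept when the buffered window has length 3 and begins with `p`.
A 15-state machine:
          p    q  
>  s0     s1   s2 
   s1     s3   s4 
   s2     s5   s6 
   s3     s7   s8 
   s4     s9  s10 
   s5    s11  s12 
   s6    s13  s14 
 * s7     s7   s8 
 * s8     s9  s10 
 * s9    s11  s12 
 * s10   s13  s14 
   s11    s7   s8 
   s12    s9  s10 
   s13   s11  s12 
   s14   s13  s14 
(> = start, * = accepting)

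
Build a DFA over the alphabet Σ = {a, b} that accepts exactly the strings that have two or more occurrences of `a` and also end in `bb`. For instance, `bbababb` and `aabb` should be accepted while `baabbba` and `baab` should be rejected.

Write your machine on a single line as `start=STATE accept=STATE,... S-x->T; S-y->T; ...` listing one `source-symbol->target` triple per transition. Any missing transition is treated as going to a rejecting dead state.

start=s0; accept=s4; s0-a->s1; s0-b->s0; s1-a->s2; s1-b->s1; s2-a->s2; s2-b->s3; s3-a->s2; s3-b->s4; s4-a->s2; s4-b->s4

Handle the two conditions separately and then intersect. One (4 states) tracks the count of `a`s, saturating at 3; the other (3 states) tracks how much of the suffix `bb` has currently been matched. Each combined state is a pair, one component from each; accept when both components accept. Minimizing collapses redundant product states.
With 5 states:
        a   b  
>  s0   s1  s0 
   s1   s2  s1 
   s2   s2  s3 
   s3   s2  s4 
 * s4   s2  s4 
(> = start, * = accepting)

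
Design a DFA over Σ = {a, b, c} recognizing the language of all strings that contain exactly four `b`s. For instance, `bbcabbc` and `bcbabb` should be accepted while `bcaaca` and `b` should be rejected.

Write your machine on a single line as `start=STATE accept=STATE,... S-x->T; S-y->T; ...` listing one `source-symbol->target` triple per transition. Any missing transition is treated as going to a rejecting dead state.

start=q0; accept=q4; q0-a->q0; q0-b->q1; q0-c->q0; q1-a->q1; q1-b->q2; q1-c->q1; q2-a->q2; q2-b->q3; q2-c->q2; q3-a->q3; q3-b->q4; q3-c->q3; q4-a->q4; q4-b->q5; q4-c->q4; q5-a->q5; q5-b->q5; q5-c->q5

Count `b`s, saturating at 5: states q0 through q4 mean 0 through 4 `b`s seen; q5 means more than 4. Each `b` increments (capped at q5); other symbols loop. Accept from {q4}.
6 states suffice.
        a   b   c  
>  q0   q0  q1  q0 
   q1   q1  q2  q1 
   q2   q2  q3  q2 
   q3   q3  q4  q3 
 * q4   q4  q5  q4 
   q5   q5  q5  q5 
(> = start, * = accepting)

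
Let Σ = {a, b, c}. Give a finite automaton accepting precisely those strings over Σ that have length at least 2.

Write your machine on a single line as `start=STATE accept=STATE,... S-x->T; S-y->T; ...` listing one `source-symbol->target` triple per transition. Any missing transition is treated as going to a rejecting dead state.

start=q0; accept=q2,q3; q0-a->q1; q0-b->q1; q0-c->q1; q1-a->q2; q1-b->q2; q1-c->q2; q2-a->q3; q2-b->q3; q2-c->q3; q3-a->q3; q3-b->q3; q3-c->q3

We only need to distinguish lengths 0, 1, …, 2, and '>2'. Chain q0 → q1 → q2 → q3 on every symbol, with q3 looping. Accepting states: {q2, q3}.
4 states suffice.
        a   b   c  
>  q0   q1  q1  q1 
   q1   q2  q2  q2 
 * q2   q3  q3  q3 
 * q3   q3  q3  q3 
(> = start, * = accepting)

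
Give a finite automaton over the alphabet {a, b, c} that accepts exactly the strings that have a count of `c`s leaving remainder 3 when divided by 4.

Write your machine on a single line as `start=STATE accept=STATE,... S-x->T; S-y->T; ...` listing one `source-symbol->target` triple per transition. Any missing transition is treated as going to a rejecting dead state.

Keep the running count of `c`s modulo 4: each `c` advances along the cycle q0 → q1 → q2 → q3 → q0 while other symbols loop. Accept at q3.
A 4-state machine:
        a   b   c  
>  q0   q0  q0  q1 
   q1   q1  q1  q2 
   q2   q2  q2  q3 
 * q3   q3  q3  q0 
(> = start, * = accepting)

start=q0; accept=q3; q0-a->q0; q0-b->q0; q0-c->q1; q1-a->q1; q1-b->q1; q1-c->q2; q2-a->q2; q2-b->q2; q2-c->q3; q3-a->q3; q3-b->q3; q3-c->q0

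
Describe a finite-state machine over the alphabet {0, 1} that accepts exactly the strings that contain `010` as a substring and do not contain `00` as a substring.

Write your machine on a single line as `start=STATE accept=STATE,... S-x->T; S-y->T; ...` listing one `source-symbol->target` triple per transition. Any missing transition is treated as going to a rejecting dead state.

Handle the two conditions separately and then intersect. The first has 4 states tracking whether and how much of `010` has been seen; the second has 3 states tracking partial matches of the forbidden pattern `00`. A product state is a pair (one from each), accepting exactly when both do.
With 9 states:
        0   1  
>  q0   q1  q0 
   q1   q2  q3 
   q2   q2  q4 
   q3   q5  q0 
   q4   q6  q7 
 * q5   q6  q8 
   q6   q6  q6 
   q7   q2  q7 
 * q8   q5  q8 
(> = start, * = accepting)

start=q0; accept=q5,q8; q0-0->q1; q0-1->q0; q1-0->q2; q1-1->q3; q2-0->q2; q2-1->q4; q3-0->q5; q3-1->q0; q4-0->q6; q4-1->q7; q5-0->q6; q5-1->q8; q6-0->q6; q6-1->q6; q7-0->q2; q7-1->q7; q8-0->q5; q8-1->q8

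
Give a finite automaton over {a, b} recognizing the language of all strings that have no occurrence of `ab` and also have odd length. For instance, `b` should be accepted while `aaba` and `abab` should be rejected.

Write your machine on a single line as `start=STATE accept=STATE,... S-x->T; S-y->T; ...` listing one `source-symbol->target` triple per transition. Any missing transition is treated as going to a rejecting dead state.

start=q0; accept=q1,q2; q0-a->q1; q0-b->q2; q1-a->q3; q1-b->q4; q2-a->q3; q2-b->q0; q3-a->q1; q3-b->q4; q4-a->q4; q4-b->q4

Run two small machines in parallel and take their product. One (3 states) tracks partial matches of the forbidden pattern `ab`; the other (2 states) tracks the input length modulo 2. Each combined state is a pair, one component from each; accept when both components accept. Equivalent product states are then merged.
A 5-state machine:
        a   b  
>  q0   q1  q2 
 * q1   q3  q4 
 * q2   q3  q0 
   q3   q1  q4 
   q4   q4  q4 
(> = start, * = accepting)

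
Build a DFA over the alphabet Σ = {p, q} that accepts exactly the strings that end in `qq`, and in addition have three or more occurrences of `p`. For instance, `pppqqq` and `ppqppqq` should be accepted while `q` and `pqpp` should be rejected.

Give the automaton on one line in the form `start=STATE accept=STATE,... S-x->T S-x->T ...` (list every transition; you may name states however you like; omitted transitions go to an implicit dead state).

start=S0 accept=S5 S0-p->S1 S0-q->S0 S1-p->S2 S1-q->S1 S2-p->S3 S2-q->S2 S3-p->S3 S3-q->S4 S4-p->S3 S4-q->S5 S5-p->S3 S5-q->S5

Build one automaton per condition and run them in lockstep. The first has 3 states tracking how much of the suffix `qq` has currently been matched; the second has 5 states tracking the count of `p`s, saturating at 4. A product state is a pair (one from each), accepting exactly when both do. Equivalent product states are then merged.
A 6-state machine:
        p   q  
>  S0   S1  S0 
   S1   S2  S1 
   S2   S3  S2 
   S3   S3  S4 
   S4   S3  S5 
 * S5   S3  S5 
(> = start, * = accepting)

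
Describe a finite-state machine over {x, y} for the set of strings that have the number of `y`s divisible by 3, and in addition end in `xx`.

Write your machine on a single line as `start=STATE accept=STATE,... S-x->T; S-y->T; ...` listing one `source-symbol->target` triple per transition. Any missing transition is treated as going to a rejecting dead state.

Handle the two conditions separately and then intersect. The first has 3 states tracking the count of `y`s modulo 3; the second has 3 states tracking how much of the suffix `xx` has currently been matched. A product state is a pair (one from each), accepting exactly when both do.
        x   y  
>  s0   s1  s2 
   s1   s3  s2 
   s2   s4  s5 
 * s3   s3  s2 
   s4   s6  s5 
   s5   s7  s0 
   s6   s6  s5 
   s7   s8  s0 
   s8   s8  s0 
(> = start, * = accepting)

start=s0; accept=s3; s0-x->s1; s0-y->s2; s1-x->s3; s1-y->s2; s2-x->s4; s2-y->s5; s3-x->s3; s3-y->s2; s4-x->s6; s4-y->s5; s5-x->s7; s5-y->s0; s6-x->s6; s6-y->s5; s7-x->s8; s7-y->s0; s8-x->s8; s8-y->s0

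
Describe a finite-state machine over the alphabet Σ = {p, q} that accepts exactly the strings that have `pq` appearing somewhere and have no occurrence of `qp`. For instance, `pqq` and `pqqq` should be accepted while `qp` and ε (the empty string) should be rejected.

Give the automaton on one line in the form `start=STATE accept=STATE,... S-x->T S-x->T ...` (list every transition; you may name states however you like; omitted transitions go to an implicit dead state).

start=S0 accept=S3 S0-p->S1 S0-q->S2 S1-p->S1 S1-q->S3 S2-p->S4 S2-q->S2 S3-p->S5 S3-q->S3 S4-p->S4 S4-q->S5 S5-p->S5 S5-q->S5

Build one automaton per condition and run them in lockstep. One (3 states) tracks whether and how much of `pq` has been seen; the other (3 states) tracks partial matches of the forbidden pattern `qp`. Each combined state is a pair, one component from each; accept when both components accept.
A 6-state machine:
        p   q  
>  S0   S1  S2 
   S1   S1  S3 
   S2   S4  S2 
 * S3   S5  S3 
   S4   S4  S5 
   S5   S5  S5 
(> = start, * = accepting)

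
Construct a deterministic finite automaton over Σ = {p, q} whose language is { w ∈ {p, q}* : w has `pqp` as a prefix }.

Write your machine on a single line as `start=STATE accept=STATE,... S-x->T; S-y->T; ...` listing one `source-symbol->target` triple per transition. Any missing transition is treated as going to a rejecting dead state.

Walk along `pqp` while the input agrees: from A take `p` to B, and so on. Any deviation drops to the rejecting sink E. Once D is reached the prefix is confirmed and every continuation is accepted.
With 5 states:
       p  q 
>  A   B  E 
   B   E  C 
   C   D  E 
 * D   D  D 
   E   E  E 
(> = start, * = accepting)

start=A; accept=D; A-p->B; A-q->E; B-p->E; B-q->C; C-p->D; C-q->E; D-p->D; D-q->D; E-p->E; E-q->E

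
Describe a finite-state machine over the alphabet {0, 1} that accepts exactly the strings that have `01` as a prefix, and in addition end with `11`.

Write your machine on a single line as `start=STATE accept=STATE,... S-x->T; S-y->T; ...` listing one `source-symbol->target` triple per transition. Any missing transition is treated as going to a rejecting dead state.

Handle the two conditions separately and then intersect. The first has 4 states tracking whether the input so far still matches the prefix `01`; the second has 3 states tracking how much of the suffix `11` has currently been matched. A product state is a pair (one from each), accepting exactly when both do. Equivalent product states are then merged.
A 6-state machine:
        0   1  
>  q0   q1  q2 
   q1   q2  q3 
   q2   q2  q2 
   q3   q4  q5 
   q4   q4  q3 
 * q5   q4  q5 
(> = start, * = accepting)

start=q0; accept=q5; q0-0->q1; q0-1->q2; q1-0->q2; q1-1->q3; q2-0->q2; q2-1->q2; q3-0->q4; q3-1->q5; q4-0->q4; q4-1->q3; q5-0->q4; q5-1->q5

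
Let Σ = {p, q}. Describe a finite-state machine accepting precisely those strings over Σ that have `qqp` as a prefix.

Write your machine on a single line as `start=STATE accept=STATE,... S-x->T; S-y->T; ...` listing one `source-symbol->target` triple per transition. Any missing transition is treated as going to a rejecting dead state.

Check the first 3 symbols one by one: s0 through s2 record how many have matched `qqp` so far; any wrong symbol goes to the dead state s4. After all 3 match we enter the accepting sink s3.
A 5-state machine:
        p   q  
>  s0   s4  s1 
   s1   s4  s2 
   s2   s3  s4 
 * s3   s3  s3 
   s4   s4  s4 
(> = start, * = accepting)

start=s0; accept=s3; s0-p->s4; s0-q->s1; s1-p->s4; s1-q->s2; s2-p->s3; s2-q->s4; s3-p->s3; s3-q->s3; s4-p->s4; s4-q->s4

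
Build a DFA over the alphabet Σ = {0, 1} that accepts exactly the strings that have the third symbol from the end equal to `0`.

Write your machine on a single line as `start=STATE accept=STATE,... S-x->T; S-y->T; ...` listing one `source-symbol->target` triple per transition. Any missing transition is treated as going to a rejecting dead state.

A DFA must remember the last 3 symbols (since which symbol is third-to-last isn't known until the input ends). Use one state per possible window of the last ≤3 symbols; accept from those whose window starts with `0`.
15 states suffice.
       0  1 
>  A   B  C 
   B   D  E 
   C   F  G 
   D   H  I 
   E   J  K 
   F   L  M 
   G   N  O 
 * H   H  I 
 * I   J  K 
 * J   L  M 
 * K   N  O 
   L   H  I 
   M   J  K 
   N   L  M 
   O   N  O 
(> = start, * = accepting)

start=A; accept=H,I,J,K; A-0->B; A-1->C; B-0->D; B-1->E; C-0->F; C-1->G; D-0->H; D-1->I; E-0->J; E-1->K; F-0->L; F-1->M; G-0->N; G-1->O; H-0->H; H-1->I; I-0->J; I-1->K; J-0->L; J-1->M; K-0->N; K-1->O; L-0->H; L-1->I; M-0->J; M-1->K; N-0->L; N-1->M; O-0->N; O-1->O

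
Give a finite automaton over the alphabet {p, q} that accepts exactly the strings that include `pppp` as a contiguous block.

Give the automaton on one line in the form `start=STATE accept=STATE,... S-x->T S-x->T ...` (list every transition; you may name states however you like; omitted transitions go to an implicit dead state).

start=s0 accept=s4 s0-p->s1 s0-q->s0 s1-p->s2 s1-q->s0 s2-p->s3 s2-q->s0 s3-p->s4 s3-q->s0 s4-p->s4 s4-q->s4

Track how much of `pppp` has been matched so far: state s0 is no progress, s4 is the absorbing accept state reached once `pppp` has occurred. Intermediate states record partial matches; on a mismatch, fall back to the longest reusable overlap.
With 5 states:
        p   q  
>  s0   s1  s0 
   s1   s2  s0 
   s2   s3  s0 
   s3   s4  s0 
 * s4   s4  s4 
(> = start, * = accepting)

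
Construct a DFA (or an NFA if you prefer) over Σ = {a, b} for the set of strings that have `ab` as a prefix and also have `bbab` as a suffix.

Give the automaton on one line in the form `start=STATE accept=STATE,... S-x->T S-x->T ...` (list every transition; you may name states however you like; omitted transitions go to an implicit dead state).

start=S0 accept=S11 S0-a->S1 S0-b->S2 S1-a->S3 S1-b->S4 S2-a->S3 S2-b->S5 S3-a->S3 S3-b->S2 S4-a->S6 S4-b->S7 S5-a->S8 S5-b->S5 S6-a->S6 S6-b->S4 S7-a->S9 S7-b->S7 S8-a->S3 S8-b->S10 S9-a->S6 S9-b->S11 S10-a->S3 S10-b->S5 S11-a->S6 S11-b->S7

Handle the two conditions separately and then intersect. The first has 4 states tracking whether the input so far still matches the prefix `ab`; the second has 5 states tracking how much of the suffix `bbab` has currently been matched. A product state is a pair (one from each), accepting exactly when both do.
12 states suffice.
          a    b  
>  S0     S1   S2 
   S1     S3   S4 
   S2     S3   S5 
   S3     S3   S2 
   S4     S6   S7 
   S5     S8   S5 
   S6     S6   S4 
   S7     S9   S7 
   S8     S3  S10 
   S9     S6  S11 
   S10    S3   S5 
 * S11    S6   S7 
(> = start, * = accepting)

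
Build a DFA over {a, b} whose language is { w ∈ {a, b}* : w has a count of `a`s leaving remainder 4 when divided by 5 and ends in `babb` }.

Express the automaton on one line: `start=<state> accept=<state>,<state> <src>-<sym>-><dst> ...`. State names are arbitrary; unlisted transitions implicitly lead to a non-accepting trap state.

start=s0 accept=s8 s0-a->s1 s0-b->s0 s1-a->s2 s1-b->s1 s2-a->s3 s2-b->s2 s3-a->s4 s3-b->s5 s4-a->s0 s4-b->s4 s5-a->s6 s5-b->s5 s6-a->s0 s6-b->s7 s7-a->s0 s7-b->s8 s8-a->s0 s8-b->s4

Run two small machines in parallel and take their product. One (5 states) tracks the count of `a`s modulo 5; the other (5 states) tracks how much of the suffix `babb` has currently been matched. Each combined state is a pair, one component from each; accept when both components accept. After merging equivalent states the machine shrinks.
A 9-state machine:
        a   b  
>  s0   s1  s0 
   s1   s2  s1 
   s2   s3  s2 
   s3   s4  s5 
   s4   s0  s4 
   s5   s6  s5 
   s6   s0  s7 
   s7   s0  s8 
 * s8   s0  s4 
(> = start, * = accepting)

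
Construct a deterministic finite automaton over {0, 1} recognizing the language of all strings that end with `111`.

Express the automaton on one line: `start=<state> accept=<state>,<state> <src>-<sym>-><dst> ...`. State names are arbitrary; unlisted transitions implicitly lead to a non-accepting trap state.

Let each state record the length of the longest suffix of the input read so far that is also a prefix of `111`. q1 means the last symbol is `1`; q2 means the last 2 symbols are `11`; q3 means the last 3 symbols are `111`. Accept only at q3, where the string currently ends in `111`.
4 states suffice.
        0   1  
>  q0   q0  q1 
   q1   q0  q2 
   q2   q0  q3 
 * q3   q0  q3 
(> = start, * = accepting)

start=q0 accept=q3 q0-0->q0 q0-1->q1 q1-0->q0 q1-1->q2 q2-0->q0 q2-1->q3 q3-0->q0 q3-1->q3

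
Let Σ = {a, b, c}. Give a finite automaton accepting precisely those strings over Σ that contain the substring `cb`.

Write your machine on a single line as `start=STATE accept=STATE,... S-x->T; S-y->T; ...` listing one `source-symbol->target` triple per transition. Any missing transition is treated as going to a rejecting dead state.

start=s0; accept=s2; s0-a->s0; s0-b->s0; s0-c->s1; s1-a->s0; s1-b->s2; s1-c->s1; s2-a->s2; s2-b->s2; s2-c->s2

Track how much of `cb` has been matched so far: state s0 is no progress, s2 is the absorbing accept state reached once `cb` has occurred. Intermediate states record partial matches; on a mismatch, fall back to the longest reusable overlap.
3 states suffice.
        a   b   c  
>  s0   s0  s0  s1 
   s1   s0  s2  s1 
 * s2   s2  s2  s2 
(> = start, * = accepting)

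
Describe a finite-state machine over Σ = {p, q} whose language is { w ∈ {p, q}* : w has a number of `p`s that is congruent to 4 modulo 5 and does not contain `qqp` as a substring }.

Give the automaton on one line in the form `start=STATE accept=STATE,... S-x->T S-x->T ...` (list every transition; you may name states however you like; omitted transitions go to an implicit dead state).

start=s0 accept=s8,s10,s11 s0-p->s1 s0-q->s2 s1-p->s3 s1-q->s4 s2-p->s1 s2-q->s5 s3-p->s6 s3-q->s7 s4-p->s3 s4-q->s5 s5-p->s5 s5-q->s5 s6-p->s8 s6-q->s9 s7-p->s6 s7-q->s5 s8-p->s0 s8-q->s10 s9-p->s8 s9-q->s5 s10-p->s0 s10-q->s11 s11-p->s5 s11-q->s11

Build one automaton per condition and run them in lockstep. One (5 states) tracks the count of `p`s modulo 5; the other (4 states) tracks partial matches of the forbidden pattern `qqp`. Each combined state is a pair, one component from each; accept when both components accept. Equivalent product states are then merged.
A 12-state machine:
          p    q  
>  s0     s1   s2 
   s1     s3   s4 
   s2     s1   s5 
   s3     s6   s7 
   s4     s3   s5 
   s5     s5   s5 
   s6     s8   s9 
   s7     s6   s5 
 * s8     s0  s10 
   s9     s8   s5 
 * s10    s0  s11 
 * s11    s5  s11 
(> = start, * = accepting)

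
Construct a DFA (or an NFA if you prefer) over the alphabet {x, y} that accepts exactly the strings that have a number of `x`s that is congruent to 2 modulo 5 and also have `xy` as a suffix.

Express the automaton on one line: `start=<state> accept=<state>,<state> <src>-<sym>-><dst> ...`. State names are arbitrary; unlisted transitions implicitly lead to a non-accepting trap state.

start=A accept=F A-x->B A-y->A B-x->C B-y->D C-x->E C-y->F D-x->C D-y->G E-x->H E-y->I F-x->E F-y->J G-x->C G-y->G H-x->K H-y->L I-x->H I-y->M J-x->E J-y->J K-x->B K-y->N L-x->K L-y->O M-x->H M-y->M N-x->B N-y->A O-x->K O-y->O

Run two small machines in parallel and take their product. The first has 5 states tracking the count of `x`s modulo 5; the second has 3 states tracking how much of the suffix `xy` has currently been matched. A product state is a pair (one from each), accepting exactly when both do.
With 15 states:
       x  y 
>  A   B  A 
   B   C  D 
   C   E  F 
   D   C  G 
   E   H  I 
 * F   E  J 
   G   C  G 
   H   K  L 
   I   H  M 
   J   E  J 
   K   B  N 
   L   K  O 
   M   H  M 
   N   B  A 
   O   K  O 
(> = start, * = accepting)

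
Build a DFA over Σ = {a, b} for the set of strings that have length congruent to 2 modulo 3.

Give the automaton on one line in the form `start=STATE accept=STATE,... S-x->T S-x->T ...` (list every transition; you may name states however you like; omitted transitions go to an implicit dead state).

Only the length mod 3 matters, so use a 3-cycle: from any state, every input symbol moves to the next state, wrapping q2 back to q0. Mark q2 accepting.
        a   b  
>  q0   q1  q1 
   q1   q2  q2 
 * q2   q0  q0 
(> = start, * = accepting)

start=q0 accept=q2 q0-a->q1 q0-b->q1 q1-a->q2 q1-b->q2 q2-a->q0 q2-b->q0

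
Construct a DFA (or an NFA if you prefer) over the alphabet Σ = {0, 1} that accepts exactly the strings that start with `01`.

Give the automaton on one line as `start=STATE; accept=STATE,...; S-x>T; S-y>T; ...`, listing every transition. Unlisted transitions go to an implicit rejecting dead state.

Walk along `01` while the input agrees: from q0 take `0` to q1, and so on. Any deviation drops to the rejecting sink q3. Once q2 is reached the prefix is confirmed and every continuation is accepted.
With 4 states:
        0   1  
>  q0   q1  q3 
   q1   q3  q2 
 * q2   q2  q2 
   q3   q3  q3 
(> = start, * = accepting)

start=q0; accept=q2; q0-0>q1; q0-1>q3; q1-0>q3; q1-1>q2; q2-0>q2; q2-1>q2; q3-0>q3; q3-1>q3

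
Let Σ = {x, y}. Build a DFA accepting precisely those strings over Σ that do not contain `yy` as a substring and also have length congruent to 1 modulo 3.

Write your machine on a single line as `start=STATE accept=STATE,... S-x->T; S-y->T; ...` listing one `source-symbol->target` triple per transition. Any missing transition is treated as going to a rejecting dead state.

Handle the two conditions separately and then intersect. The first has 3 states tracking partial matches of the forbidden pattern `yy`; the second has 3 states tracking the input length modulo 3. A product state is a pair (one from each), accepting exactly when both do. Minimizing collapses redundant product states.
With 7 states:
        x   y  
>  s0   s1  s2 
 * s1   s3  s4 
 * s2   s3  s5 
   s3   s0  s6 
   s4   s0  s5 
   s5   s5  s5 
   s6   s1  s5 
(> = start, * = accepting)

start=s0; accept=s1,s2; s0-x->s1; s0-y->s2; s1-x->s3; s1-y->s4; s2-x->s3; s2-y->s5; s3-x->s0; s3-y->s6; s4-x->s0; s4-y->s5; s5-x->s5; s5-y->s5; s6-x->s1; s6-y->s5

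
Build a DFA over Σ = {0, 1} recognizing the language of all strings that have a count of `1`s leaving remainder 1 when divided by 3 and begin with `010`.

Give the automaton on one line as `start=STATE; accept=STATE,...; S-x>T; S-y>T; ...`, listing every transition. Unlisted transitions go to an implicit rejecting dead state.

Run two small machines in parallel and take their product. One (3 states) tracks the count of `1`s modulo 3; the other (5 states) tracks whether the input so far still matches the prefix `010`. Each combined state is a pair, one component from each; accept when both components accept. Equivalent product states are then merged.
A 7-state machine:
        0   1  
>  q0   q1  q2 
   q1   q2  q3 
   q2   q2  q2 
   q3   q4  q2 
 * q4   q4  q5 
   q5   q5  q6 
   q6   q6  q4 
(> = start, * = accepting)

start=q0; accept=q4; q0-0>q1; q0-1>q2; q1-0>q2; q1-1>q3; q2-0>q2; q2-1>q2; q3-0>q4; q3-1>q2; q4-0>q4; q4-1>q5; q5-0>q5; q5-1>q6; q6-0>q6; q6-1>q4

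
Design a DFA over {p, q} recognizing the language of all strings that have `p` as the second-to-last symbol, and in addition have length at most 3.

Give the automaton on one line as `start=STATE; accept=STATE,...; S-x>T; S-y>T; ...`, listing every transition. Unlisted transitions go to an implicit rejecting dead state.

start=A; accept=D,E; A-p>B; A-q>C; B-p>D; B-q>E; C-p>F; C-q>G; D-p>E; D-q>E; E-p>G; E-q>G; F-p>E; F-q>E; G-p>G; G-q>G

Build one automaton per condition and run them in lockstep. The first has 7 states tracking the last 2 symbols read; the second has 5 states tracking the input length, saturating at 4. A product state is a pair (one from each), accepting exactly when both do. After merging equivalent states the machine shrinks.
       p  q 
>  A   B  C 
   B   D  E 
   C   F  G 
 * D   E  E 
 * E   G  G 
   F   E  E 
   G   G  G 
(> = start, * = accepting)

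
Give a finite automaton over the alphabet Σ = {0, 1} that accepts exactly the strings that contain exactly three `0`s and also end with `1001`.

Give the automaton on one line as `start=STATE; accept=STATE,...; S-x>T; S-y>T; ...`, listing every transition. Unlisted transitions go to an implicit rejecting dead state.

Run two small machines in parallel and take their product. The first has 5 states tracking the count of `0`s, saturating at 4; the second has 5 states tracking how much of the suffix `1001` has currently been matched. A product state is a pair (one from each), accepting exactly when both do.
With 20 states:
       0  1 
>  A   B  C 
   B   D  E 
   C   F  C 
   D   G  H 
   E   I  E 
   F   J  E 
   G   K  L 
   H   M  H 
   I   N  H 
   J   G  O 
   K   K  P 
   L   Q  L 
   M   R  L 
   N   K  S 
   O   M  H 
   P   Q  P 
   Q   R  P 
   R   K  T 
 * S   Q  L 
   T   Q  P 
(> = start, * = accepting)

start=A; accept=S; A-0>B; A-1>C; B-0>D; B-1>E; C-0>F; C-1>C; D-0>G; D-1>H; E-0>I; E-1>E; F-0>J; F-1>E; G-0>K; G-1>L; H-0>M; H-1>H; I-0>N; I-1>H; J-0>G; J-1>O; K-0>K; K-1>P; L-0>Q; L-1>L; M-0>R; M-1>L; N-0>K; N-1>S; O-0>M; O-1>H; P-0>Q; P-1>P; Q-0>R; Q-1>P; R-0>K; R-1>T; S-0>Q; S-1>L; T-0>Q; T-1>P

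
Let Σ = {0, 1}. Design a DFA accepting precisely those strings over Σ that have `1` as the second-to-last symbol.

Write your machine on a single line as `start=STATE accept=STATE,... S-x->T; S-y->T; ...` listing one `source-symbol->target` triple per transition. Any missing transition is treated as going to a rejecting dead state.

A DFA must remember the last 2 symbols (since which symbol is second-to-last isn't known until the input ends). Use one state per possible window of the last ≤2 symbols; accept from those whose window starts with `1`.
A 7-state machine:
        0   1  
>  S0   S1  S2 
   S1   S3  S4 
   S2   S5  S6 
   S3   S3  S4 
   S4   S5  S6 
 * S5   S3  S4 
 * S6   S5  S6 
(> = start, * = accepting)

start=S0; accept=S5,S6; S0-0->S1; S0-1->S2; S1-0->S3; S1-1->S4; S2-0->S5; S2-1->S6; S3-0->S3; S3-1->S4; S4-0->S5; S4-1->S6; S5-0->S3; S5-1->S4; S6-0->S5; S6-1->S6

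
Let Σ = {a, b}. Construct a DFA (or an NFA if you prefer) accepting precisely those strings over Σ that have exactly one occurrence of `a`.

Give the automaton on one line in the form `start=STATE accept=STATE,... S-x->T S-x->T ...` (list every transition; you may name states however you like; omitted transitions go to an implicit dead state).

Count `a`s, saturating at 2: state q0 means no `a` yet, q1 means one `a` seen, q2 means more than one. Each `a` increments (capped at q2); other symbols loop. Accept from {q1}.
With 3 states:
        a   b  
>  q0   q1  q0 
 * q1   q2  q1 
   q2   q2  q2 
(> = start, * = accepting)

start=q0 accept=q1 q0-a->q1 q0-b->q0 q1-a->q2 q1-b->q1 q2-a->q2 q2-b->q2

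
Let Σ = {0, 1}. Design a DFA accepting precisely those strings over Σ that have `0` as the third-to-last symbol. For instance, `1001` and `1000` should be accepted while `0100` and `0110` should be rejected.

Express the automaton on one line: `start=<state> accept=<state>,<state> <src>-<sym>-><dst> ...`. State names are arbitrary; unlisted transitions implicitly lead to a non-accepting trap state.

start=q0 accept=q7,q8,q9,q10 q0-0->q1 q0-1->q2 q1-0->q3 q1-1->q4 q2-0->q5 q2-1->q6 q3-0->q7 q3-1->q8 q4-0->q9 q4-1->q10 q5-0->q11 q5-1->q12 q6-0->q13 q6-1->q14 q7-0->q7 q7-1->q8 q8-0->q9 q8-1->q10 q9-0->q11 q9-1->q12 q10-0->q13 q10-1->q14 q11-0->q7 q11-1->q8 q12-0->q9 q12-1->q10 q13-0->q11 q13-1->q12 q14-0->q13 q14-1->q14

Because acceptance depends on a position counted from the end, the machine has to buffer the most recent 3 symbols. Make each state the string of the last up-to-3 symbols read; on input `x` shift the window left and append `x`. Accept when the buffered window has length 3 and begins with `0`.
With 15 states:
          0    1  
>  q0     q1   q2 
   q1     q3   q4 
   q2     q5   q6 
   q3     q7   q8 
   q4     q9  q10 
   q5    q11  q12 
   q6    q13  q14 
 * q7     q7   q8 
 * q8     q9  q10 
 * q9    q11  q12 
 * q10   q13  q14 
   q11    q7   q8 
   q12    q9  q10 
   q13   q11  q12 
   q14   q13  q14 
(> = start, * = accepting)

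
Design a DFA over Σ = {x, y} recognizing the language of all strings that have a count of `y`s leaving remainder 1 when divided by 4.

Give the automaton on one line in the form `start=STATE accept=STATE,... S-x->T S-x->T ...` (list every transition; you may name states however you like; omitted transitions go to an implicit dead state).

The only thing that matters is how many `y`s have appeared, reduced mod 4. Use one state per residue: S0 for 0, …, S3 for 3. Reading `y` moves to the next residue; anything else stays put. S1 is accepting.
4 states suffice.
        x   y  
>  S0   S0  S1 
 * S1   S1  S2 
   S2   S2  S3 
   S3   S3  S0 
(> = start, * = accepting)

start=S0 accept=S1 S0-x->S0 S0-y->S1 S1-x->S1 S1-y->S2 S2-x->S2 S2-y->S3 S3-x->S3 S3-y->S0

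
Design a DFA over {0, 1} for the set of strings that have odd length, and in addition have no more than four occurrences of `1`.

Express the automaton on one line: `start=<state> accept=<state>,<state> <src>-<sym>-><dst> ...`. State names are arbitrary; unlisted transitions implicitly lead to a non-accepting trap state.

start=s0 accept=s1,s2,s5,s6,s9 s0-0->s1 s0-1->s2 s1-0->s0 s1-1->s3 s2-0->s3 s2-1->s4 s3-0->s2 s3-1->s5 s4-0->s5 s4-1->s6 s5-0->s4 s5-1->s7 s6-0->s7 s6-1->s8 s7-0->s6 s7-1->s9 s8-0->s9 s8-1->s10 s9-0->s8 s9-1->s11 s10-0->s11 s10-1->s11 s11-0->s10 s11-1->s10

Run two small machines in parallel and take their product. The first has 2 states tracking the input length modulo 2; the second has 6 states tracking the count of `1`s, saturating at 5. A product state is a pair (one from each), accepting exactly when both do.
12 states suffice.
          0    1  
>  s0     s1   s2 
 * s1     s0   s3 
 * s2     s3   s4 
   s3     s2   s5 
   s4     s5   s6 
 * s5     s4   s7 
 * s6     s7   s8 
   s7     s6   s9 
   s8     s9  s10 
 * s9     s8  s11 
   s10   s11  s11 
   s11   s10  s10 
(> = start, * = accepting)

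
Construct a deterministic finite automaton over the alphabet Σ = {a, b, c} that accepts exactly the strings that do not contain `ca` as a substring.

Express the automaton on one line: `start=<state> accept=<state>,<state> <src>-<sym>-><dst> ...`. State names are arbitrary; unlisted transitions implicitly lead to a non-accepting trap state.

start=q0 accept=q0,q1 q0-a->q0 q0-b->q0 q0-c->q1 q1-a->q2 q1-b->q0 q1-c->q1 q2-a->q2 q2-b->q2 q2-c->q2

This is the complement of 'contains `ca`'. Use the same substring-matching states — q0 through q2 holding how much of `ca` has just been matched — but flip the accepting set: everything except the trap q2 accepts.
3 states suffice.
        a   b   c  
>* q0   q0  q0  q1 
 * q1   q2  q0  q1 
   q2   q2  q2  q2 
(> = start, * = accepting)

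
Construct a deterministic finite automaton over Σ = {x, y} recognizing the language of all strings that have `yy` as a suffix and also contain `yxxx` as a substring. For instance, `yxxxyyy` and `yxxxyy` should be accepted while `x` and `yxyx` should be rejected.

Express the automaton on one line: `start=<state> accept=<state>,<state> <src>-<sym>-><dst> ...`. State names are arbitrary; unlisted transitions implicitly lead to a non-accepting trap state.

start=S0 accept=S7 S0-x->S0 S0-y->S1 S1-x->S2 S1-y->S3 S2-x->S4 S2-y->S1 S3-x->S2 S3-y->S3 S4-x->S5 S4-y->S1 S5-x->S5 S5-y->S6 S6-x->S5 S6-y->S7 S7-x->S5 S7-y->S7

Run two small machines in parallel and take their product. One (3 states) tracks how much of the suffix `yy` has currently been matched; the other (5 states) tracks whether and how much of `yxxx` has been seen. Each combined state is a pair, one component from each; accept when both components accept.
        x   y  
>  S0   S0  S1 
   S1   S2  S3 
   S2   S4  S1 
   S3   S2  S3 
   S4   S5  S1 
   S5   S5  S6 
   S6   S5  S7 
 * S7   S5  S7 
(> = start, * = accepting)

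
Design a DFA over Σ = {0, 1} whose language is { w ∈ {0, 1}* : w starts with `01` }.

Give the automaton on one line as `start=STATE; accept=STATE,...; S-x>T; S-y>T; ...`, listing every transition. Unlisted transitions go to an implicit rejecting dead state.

Walk along `01` while the input agrees: from s0 take `0` to s1, and so on. Any deviation drops to the rejecting sink s3. Once s2 is reached the prefix is confirmed and every continuation is accepted.
With 4 states:
        0   1  
>  s0   s1  s3 
   s1   s3  s2 
 * s2   s2  s2 
   s3   s3  s3 
(> = start, * = accepting)

start=s0; accept=s2; s0-0>s1; s0-1>s3; s1-0>s3; s1-1>s2; s2-0>s2; s2-1>s2; s3-0>s3; s3-1>s3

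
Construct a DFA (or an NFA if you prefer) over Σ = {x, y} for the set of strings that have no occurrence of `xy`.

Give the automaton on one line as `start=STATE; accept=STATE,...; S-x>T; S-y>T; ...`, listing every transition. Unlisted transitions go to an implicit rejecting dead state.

This is the complement of 'contains `xy`'. Use the same substring-matching states — q0 through q2 holding how much of `xy` has just been matched — but flip the accepting set: everything except the trap q2 accepts.
A 3-state machine:
        x   y  
>* q0   q1  q0 
 * q1   q1  q2 
   q2   q2  q2 
(> = start, * = accepting)

start=q0; accept=q0,q1; q0-x>q1; q0-y>q0; q1-x>q1; q1-y>q2; q2-x>q2; q2-y>q2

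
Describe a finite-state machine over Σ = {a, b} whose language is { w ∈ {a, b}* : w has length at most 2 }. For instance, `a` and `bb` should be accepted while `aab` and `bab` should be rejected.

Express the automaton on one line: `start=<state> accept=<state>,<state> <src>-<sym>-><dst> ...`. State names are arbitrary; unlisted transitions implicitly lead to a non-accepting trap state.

We only need to distinguish lengths 0, 1, …, 2, and '>2'. Chain q0 → q1 → q2 → q3 on every symbol, with q3 looping. Accepting states: {q0, q1, q2}.
A 4-state machine:
        a   b  
>* q0   q1  q1 
 * q1   q2  q2 
 * q2   q3  q3 
   q3   q3  q3 
(> = start, * = accepting)

start=q0 accept=q0,q1,q2 q0-a->q1 q0-b->q1 q1-a->q2 q1-b->q2 q2-a->q3 q2-b->q3 q3-a->q3 q3-b->q3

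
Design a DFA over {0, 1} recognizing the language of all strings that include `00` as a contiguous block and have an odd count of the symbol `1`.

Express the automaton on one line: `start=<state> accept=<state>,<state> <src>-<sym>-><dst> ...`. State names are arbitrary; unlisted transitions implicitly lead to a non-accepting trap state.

start=S0 accept=S5 S0-0->S1 S0-1->S2 S1-0->S3 S1-1->S2 S2-0->S4 S2-1->S0 S3-0->S3 S3-1->S5 S4-0->S5 S4-1->S0 S5-0->S5 S5-1->S3

Run two small machines in parallel and take their product. The first has 3 states tracking whether and how much of `00` has been seen; the second has 2 states tracking the count of `1`s modulo 2. A product state is a pair (one from each), accepting exactly when both do.
        0   1  
>  S0   S1  S2 
   S1   S3  S2 
   S2   S4  S0 
   S3   S3  S5 
   S4   S5  S0 
 * S5   S5  S3 
(> = start, * = accepting)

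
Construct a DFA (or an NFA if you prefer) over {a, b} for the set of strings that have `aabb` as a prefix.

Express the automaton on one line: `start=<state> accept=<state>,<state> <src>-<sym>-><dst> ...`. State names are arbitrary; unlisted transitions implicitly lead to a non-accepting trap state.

start=S0 accept=S4 S0-a->S1 S0-b->S5 S1-a->S2 S1-b->S5 S2-a->S5 S2-b->S3 S3-a->S5 S3-b->S4 S4-a->S4 S4-b->S4 S5-a->S5 S5-b->S5

Check the first 4 symbols one by one: S0 through S3 record how many have matched `aabb` so far; any wrong symbol goes to the dead state S5. After all 4 match we enter the accepting sink S4.
With 6 states:
        a   b  
>  S0   S1  S5 
   S1   S2  S5 
   S2   S5  S3 
   S3   S5  S4 
 * S4   S4  S4 
   S5   S5  S5 
(> = start, * = accepting)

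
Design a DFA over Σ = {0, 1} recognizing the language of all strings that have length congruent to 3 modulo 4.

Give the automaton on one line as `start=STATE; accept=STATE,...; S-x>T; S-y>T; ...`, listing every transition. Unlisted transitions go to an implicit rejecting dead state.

Count input length modulo 4: every symbol advances one step around the cycle q0 → q1 → q2 → q3 → q0. Accept at q3.
4 states suffice.
        0   1  
>  q0   q1  q1 
   q1   q2  q2 
   q2   q3  q3 
 * q3   q0  q0 
(> = start, * = accepting)

start=q0; accept=q3; q0-0>q1; q0-1>q1; q1-0>q2; q1-1>q2; q2-0>q3; q2-1>q3; q3-0>q0; q3-1>q0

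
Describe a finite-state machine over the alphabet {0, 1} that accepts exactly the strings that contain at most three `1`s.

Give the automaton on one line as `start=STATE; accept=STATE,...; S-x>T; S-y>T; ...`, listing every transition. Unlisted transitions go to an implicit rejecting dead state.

start=s0; accept=s0,s1,s2,s3; s0-0>s0; s0-1>s1; s1-0>s1; s1-1>s2; s2-0>s2; s2-1>s3; s3-0>s3; s3-1>s4; s4-0>s4; s4-1>s4

Count `1`s, saturating at 4: states s0 through s3 mean 0 through 3 `1`s seen; s4 means more than 3. Each `1` increments (capped at s4); other symbols loop. Accept from {s0, s1, s2, s3}.
With 5 states:
        0   1  
>* s0   s0  s1 
 * s1   s1  s2 
 * s2   s2  s3 
 * s3   s3  s4 
   s4   s4  s4 
(> = start, * = accepting)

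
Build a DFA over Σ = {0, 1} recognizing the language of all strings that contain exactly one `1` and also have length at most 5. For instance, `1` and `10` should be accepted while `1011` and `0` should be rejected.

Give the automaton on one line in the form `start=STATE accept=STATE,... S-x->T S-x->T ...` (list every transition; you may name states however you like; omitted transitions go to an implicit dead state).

Handle the two conditions separately and then intersect. One (3 states) tracks the count of `1`s, saturating at 2; the other (7 states) tracks the input length, saturating at 6. Each combined state is a pair, one component from each; accept when both components accept. After merging equivalent states the machine shrinks.
An 11-state machine:
          0    1  
>  q0     q1   q2 
   q1     q3   q4 
 * q2     q4   q5 
   q3     q6   q7 
 * q4     q7   q5 
   q5     q5   q5 
   q6     q8   q9 
 * q7     q9   q5 
   q8     q5  q10 
 * q9    q10   q5 
 * q10    q5   q5 
(> = start, * = accepting)

start=q0 accept=q2,q4,q7,q9,q10 q0-0->q1 q0-1->q2 q1-0->q3 q1-1->q4 q2-0->q4 q2-1->q5 q3-0->q6 q3-1->q7 q4-0->q7 q4-1->q5 q5-0->q5 q5-1->q5 q6-0->q8 q6-1->q9 q7-0->q9 q7-1->q5 q8-0->q5 q8-1->q10 q9-0->q10 q9-1->q5 q10-0->q5 q10-1->q5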